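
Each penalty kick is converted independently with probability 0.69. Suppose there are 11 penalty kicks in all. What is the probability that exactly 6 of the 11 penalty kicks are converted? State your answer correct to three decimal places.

0.143

X ~ Binomial(n=11, p=0.69).
P(X=6) = C(11,6) · p^6 · (1−p)^5
= 462 · 0.10792 · 0.0028629 = 0.14274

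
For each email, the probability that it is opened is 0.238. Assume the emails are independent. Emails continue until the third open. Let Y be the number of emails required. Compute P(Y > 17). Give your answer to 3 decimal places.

0.193

Needing more than 17 emails ⇔ fewer than 3 successes in the first 17. With X ~ Binomial(17, 0.238), P(Y > 17) = P(X ≤ 2).
  k=0: C(17,0)·0.238^0·0.762^17 = 0.00985
  k=1: C(17,1)·0.238^1·0.762^16 = 0.05228
  k=2: C(17,2)·0.238^2·0.762^15 = 0.13062
P(X ≤ 2) = 0.19274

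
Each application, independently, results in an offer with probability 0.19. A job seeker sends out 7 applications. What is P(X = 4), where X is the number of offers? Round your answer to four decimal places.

X ~ Binomial(n=7, p=0.19).
P(X=4) = C(7,4) · p^4 · (1−p)^3
= 35 · 0.0013032 · 0.53144 = 0.024240

0.0242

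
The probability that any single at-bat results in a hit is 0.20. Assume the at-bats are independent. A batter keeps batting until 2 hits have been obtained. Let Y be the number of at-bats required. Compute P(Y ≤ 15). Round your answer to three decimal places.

0.833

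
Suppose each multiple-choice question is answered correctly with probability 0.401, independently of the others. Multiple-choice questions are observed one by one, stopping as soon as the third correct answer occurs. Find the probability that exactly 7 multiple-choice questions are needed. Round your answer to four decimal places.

0.1245

Y = trial on which the third success occurs; negative binomial, r=3, p=0.401.
P(Y=7) = C(6,2) · p^3 · (1−p)^4
= 15 · 0.064481 · 0.12874 = 0.124518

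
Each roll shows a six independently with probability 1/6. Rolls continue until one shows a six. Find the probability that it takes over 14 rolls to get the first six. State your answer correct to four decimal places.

Y = number of rolls to the first success; geometric, p = 0.166667.
P(Y > 14) = P(first 14 all fail) = (1−p)^14 = 0.077887

0.0779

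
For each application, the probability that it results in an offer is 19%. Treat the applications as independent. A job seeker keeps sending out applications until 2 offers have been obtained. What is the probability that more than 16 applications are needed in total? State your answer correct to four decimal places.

Needing more than 16 applications ⇔ fewer than 2 successes in the first 16. With X ~ Binomial(16, 0.19), P(Y > 16) = P(X ≤ 1).
  k=0: C(16,0)·0.19^0·0.81^16 = 0.034337
  k=1: C(16,1)·0.19^1·0.81^15 = 0.128869
P(X ≤ 1) = 0.163206

0.1632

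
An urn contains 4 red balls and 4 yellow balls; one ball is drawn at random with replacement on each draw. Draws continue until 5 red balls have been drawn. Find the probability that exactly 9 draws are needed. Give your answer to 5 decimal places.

0.13672

Y = trial on which the fifth success occurs; negative binomial, r=5, p=0.50.
P(Y=9) = C(8,4) · p^5 · (1−p)^4
= 70 · 0.03125 · 0.0625 = 0.1367188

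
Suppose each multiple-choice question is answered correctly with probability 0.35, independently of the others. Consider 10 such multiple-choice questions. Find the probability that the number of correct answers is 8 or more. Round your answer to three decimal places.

X ~ Binomial(10, 0.35); P(X ≥ 8) = Σ C(10,k) p^k (1−p)^(10−k) over k:
  k=8: C(10,8)·0.35^8·0.65^2 = 0.00428
  k=9: C(10,9)·0.35^9·0.65^1 = 0.00051
  k=10: C(10,10)·0.35^10·0.65^0 = 0.00003
Total = 0.00482

0.005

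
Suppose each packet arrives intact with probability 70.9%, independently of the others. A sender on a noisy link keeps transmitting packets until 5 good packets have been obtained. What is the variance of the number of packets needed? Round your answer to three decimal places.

Y = total packets until the fifth success; negative binomial with r=5, p=0.709.
Var(Y) = r(1−p)/p² = 5·0.291 / 0.709² = 2.89448

2.894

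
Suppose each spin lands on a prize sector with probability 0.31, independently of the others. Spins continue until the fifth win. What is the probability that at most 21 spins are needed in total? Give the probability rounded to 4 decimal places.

0.8277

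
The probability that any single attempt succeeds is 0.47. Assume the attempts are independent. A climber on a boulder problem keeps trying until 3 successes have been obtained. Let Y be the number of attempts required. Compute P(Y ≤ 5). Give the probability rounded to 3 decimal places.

Finishing within 5 attempts ⇔ at least 3 successes in the first 5. With X ~ Binomial(5, 0.47), P(Y ≤ 5) = 1 − P(X ≤ 2).
  k=0: C(5,0)·0.47^0·0.53^5 = 0.04182
  k=1: C(5,1)·0.47^1·0.53^4 = 0.18543
  k=2: C(5,2)·0.47^2·0.53^3 = 0.32887
1 − 0.55612 = 0.44388

0.444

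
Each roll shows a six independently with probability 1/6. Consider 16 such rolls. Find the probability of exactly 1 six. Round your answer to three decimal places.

0.173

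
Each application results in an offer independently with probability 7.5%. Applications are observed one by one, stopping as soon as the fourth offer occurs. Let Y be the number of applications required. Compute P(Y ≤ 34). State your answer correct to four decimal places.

Finishing within 34 applications ⇔ at least 4 successes in the first 34. With X ~ Binomial(34, 0.075), P(Y ≤ 34) = 1 − P(X ≤ 3).
  k=0: C(34,0)·0.075^0·0.925^34 = 0.070602
  k=1: C(34,1)·0.075^1·0.925^33 = 0.194633
  k=2: C(34,2)·0.075^2·0.925^32 = 0.260388
  k=3: C(34,3)·0.075^3·0.925^31 = 0.225200
1 − 0.750824 = 0.249176

0.2492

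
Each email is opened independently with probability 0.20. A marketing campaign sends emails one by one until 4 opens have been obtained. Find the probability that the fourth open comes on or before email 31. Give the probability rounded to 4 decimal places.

0.8930

Finishing within 31 emails ⇔ at least 4 successes in the first 31. With X ~ Binomial(31, 0.20), P(Y ≤ 31) = 1 − P(X ≤ 3).
  k=0: C(31,0)·0.20^0·0.80^31 = 0.000990
  k=1: C(31,1)·0.20^1·0.80^30 = 0.007675
  k=2: C(31,2)·0.20^2·0.80^29 = 0.028782
  k=3: C(31,3)·0.20^3·0.80^28 = 0.069557
1 − 0.107004 = 0.892996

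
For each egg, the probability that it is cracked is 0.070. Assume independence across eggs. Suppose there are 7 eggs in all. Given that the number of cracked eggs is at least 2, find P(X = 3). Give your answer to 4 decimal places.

0.1105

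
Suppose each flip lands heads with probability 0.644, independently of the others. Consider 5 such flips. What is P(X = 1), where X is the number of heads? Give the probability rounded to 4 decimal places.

0.0517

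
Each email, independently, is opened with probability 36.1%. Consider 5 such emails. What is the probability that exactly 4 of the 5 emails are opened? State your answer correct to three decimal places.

X ~ Binomial(n=5, p=0.361).
P(X=4) = C(5,4) · p^4 · (1−p)^1
= 5 · 0.016984 · 0.639 = 0.05426

0.054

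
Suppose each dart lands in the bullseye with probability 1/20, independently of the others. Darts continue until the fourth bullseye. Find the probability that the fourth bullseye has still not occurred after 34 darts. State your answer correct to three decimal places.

Needing more than 34 darts ⇔ fewer than 4 successes in the first 34. With X ~ Binomial(34, 0.05), P(Y > 34) = P(X ≤ 3).
  k=0: C(34,0)·0.05^0·0.95^34 = 0.17482
  k=1: C(34,1)·0.05^1·0.95^33 = 0.31284
  k=2: C(34,2)·0.05^2·0.95^32 = 0.27168
  k=3: C(34,3)·0.05^3·0.95^31 = 0.15252
P(X ≤ 3) = 0.91187

0.912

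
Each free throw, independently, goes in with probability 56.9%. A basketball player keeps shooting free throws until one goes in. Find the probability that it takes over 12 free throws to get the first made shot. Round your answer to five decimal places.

0.00004

Y = number of free throws to the first success; geometric, p = 0.569.
P(Y > 12) = P(first 12 all fail) = (1−p)^12 = 0.0000411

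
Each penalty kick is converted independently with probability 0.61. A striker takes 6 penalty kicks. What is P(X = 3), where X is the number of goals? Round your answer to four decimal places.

X ~ Binomial(n=6, p=0.61).
P(X=3) = C(6,3) · p^3 · (1−p)^3
= 20 · 0.22698 · 0.059319 = 0.269286

0.2693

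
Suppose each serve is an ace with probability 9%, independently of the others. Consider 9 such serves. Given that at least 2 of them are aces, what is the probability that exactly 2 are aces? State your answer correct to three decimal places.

0.788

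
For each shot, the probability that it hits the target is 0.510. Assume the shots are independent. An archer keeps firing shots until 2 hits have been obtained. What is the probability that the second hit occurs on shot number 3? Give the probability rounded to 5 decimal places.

Y = trial on which the second success occurs; negative binomial, r=2, p=0.51.
P(Y=3) = C(2,1) · p^2 · (1−p)^1
= 2 · 0.2601 · 0.49 = 0.2548980

0.25490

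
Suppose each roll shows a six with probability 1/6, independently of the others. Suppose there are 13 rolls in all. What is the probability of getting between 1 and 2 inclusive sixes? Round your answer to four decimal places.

0.5346

X ~ Binomial(13, 0.166667); P(1 ≤ X ≤ 2) = Σ C(13,k) p^k (1−p)^(13−k) over k:
  k=1: C(13,1)·0.166667^1·0.833333^12 = 0.243006
  k=2: C(13,2)·0.166667^2·0.833333^11 = 0.291607
Total = 0.534613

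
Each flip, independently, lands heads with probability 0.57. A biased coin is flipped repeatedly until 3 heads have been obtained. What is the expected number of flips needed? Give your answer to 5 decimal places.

Y = total flips until the third success; negative binomial with r=3, p=0.57.
E[Y] = r / p = 3 / 0.57 = 5.2631579

5.26316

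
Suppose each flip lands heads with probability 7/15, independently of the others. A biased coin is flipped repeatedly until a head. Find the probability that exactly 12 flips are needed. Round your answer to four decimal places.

0.0005

Geometric (trials to first success), p = 0.466667.
P(Y = 12) = (1−p)^11 · p = 0.00099308 · 0.466667 = 0.000463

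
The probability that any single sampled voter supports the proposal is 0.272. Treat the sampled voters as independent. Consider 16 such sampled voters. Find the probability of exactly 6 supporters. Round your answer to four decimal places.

0.1356

X ~ Binomial(n=16, p=0.272).
P(X=6) = C(16,6) · p^6 · (1−p)^10
= 8008 · 0.00040496 · 0.041813 = 0.135597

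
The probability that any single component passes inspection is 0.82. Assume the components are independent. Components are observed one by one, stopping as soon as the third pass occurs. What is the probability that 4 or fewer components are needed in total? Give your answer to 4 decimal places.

Finishing within 4 components ⇔ at least 3 successes in the first 4. With X ~ Binomial(4, 0.82), P(Y ≤ 4) = 1 − P(X ≤ 2).
  k=0: C(4,0)·0.82^0·0.18^4 = 0.001050
  k=1: C(4,1)·0.82^1·0.18^3 = 0.019129
  k=2: C(4,2)·0.82^2·0.18^2 = 0.130715
1 − 0.150893 = 0.849107

0.8491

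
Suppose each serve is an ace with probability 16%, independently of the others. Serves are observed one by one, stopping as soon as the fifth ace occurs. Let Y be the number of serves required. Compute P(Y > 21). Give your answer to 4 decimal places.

0.7629

Needing more than 21 serves ⇔ fewer than 5 successes in the first 21. With X ~ Binomial(21, 0.16), P(Y > 21) = P(X ≤ 4).
  k=0: C(21,0)·0.16^0·0.84^21 = 0.025696
  k=1: C(21,1)·0.16^1·0.84^20 = 0.102784
  k=2: C(21,2)·0.16^2·0.84^19 = 0.195779
  k=3: C(21,3)·0.16^3·0.84^18 = 0.236178
  k=4: C(21,4)·0.16^4·0.84^17 = 0.202438
P(X ≤ 4) = 0.762874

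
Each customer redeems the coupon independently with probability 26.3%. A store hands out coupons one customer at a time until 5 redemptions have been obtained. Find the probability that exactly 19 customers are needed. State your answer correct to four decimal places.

0.0537

Y = trial on which the fifth success occurs; negative binomial, r=5, p=0.263.
P(Y=19) = C(18,4) · p^5 · (1−p)^14
= 3060 · 0.0012583 · 0.013949 = 0.053709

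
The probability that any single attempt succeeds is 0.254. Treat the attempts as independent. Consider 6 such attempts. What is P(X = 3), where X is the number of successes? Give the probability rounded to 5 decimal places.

X ~ Binomial(n=6, p=0.254).
P(X=3) = C(6,3) · p^3 · (1−p)^3
= 20 · 0.016387 · 0.41516 = 0.1360654

0.13607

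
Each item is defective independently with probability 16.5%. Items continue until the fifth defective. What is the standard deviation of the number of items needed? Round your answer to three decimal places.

12.384

Y = total items until the fifth success; negative binomial with r=5, p=0.165.
SD(Y) = √[r(1−p)/p²] = √(153.35170) = 12.38353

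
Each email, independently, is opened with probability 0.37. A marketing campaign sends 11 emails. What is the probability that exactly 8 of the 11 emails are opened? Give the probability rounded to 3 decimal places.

0.014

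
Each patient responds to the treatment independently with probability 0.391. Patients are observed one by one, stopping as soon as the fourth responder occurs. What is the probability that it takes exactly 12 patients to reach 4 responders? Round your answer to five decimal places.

0.07297

Y = trial on which the fourth success occurs; negative binomial, r=4, p=0.391.
P(Y=12) = C(11,3) · p^4 · (1−p)^8
= 165 · 0.023373 · 0.018921 = 0.0729675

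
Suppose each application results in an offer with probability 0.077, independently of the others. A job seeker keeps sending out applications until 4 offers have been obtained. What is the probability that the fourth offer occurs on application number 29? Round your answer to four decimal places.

Y = trial on which the fourth success occurs; negative binomial, r=4, p=0.077.
P(Y=29) = C(28,3) · p^4 · (1−p)^25
= 3276 · 3.5153e-05 · 0.13491 = 0.015536

0.0155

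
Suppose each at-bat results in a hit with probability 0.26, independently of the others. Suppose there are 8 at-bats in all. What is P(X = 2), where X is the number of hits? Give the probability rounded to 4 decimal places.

X ~ Binomial(n=8, p=0.26).
P(X=2) = C(8,2) · p^2 · (1−p)^6
= 28 · 0.0676 · 0.16421 = 0.310810

0.3108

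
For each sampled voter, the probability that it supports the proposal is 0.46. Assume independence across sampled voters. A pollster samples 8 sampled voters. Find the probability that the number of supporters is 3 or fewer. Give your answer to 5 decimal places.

0.45369

X ~ Binomial(8, 0.46); P(X ≤ 3) = Σ C(8,k) p^k (1−p)^(8−k) over k:
  k=0: C(8,0)·0.46^0·0.54^8 = 0.0072302
  k=1: C(8,1)·0.46^1·0.54^7 = 0.0492724
  k=2: C(8,2)·0.46^2·0.54^6 = 0.1469049
  k=3: C(8,3)·0.46^3·0.54^5 = 0.2502824
Total = 0.4536899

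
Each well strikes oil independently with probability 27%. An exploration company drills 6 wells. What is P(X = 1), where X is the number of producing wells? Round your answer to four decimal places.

0.3358

X ~ Binomial(n=6, p=0.27).
P(X=1) = C(6,1) · p^1 · (1−p)^5
= 6 · 0.27 · 0.20731 = 0.335838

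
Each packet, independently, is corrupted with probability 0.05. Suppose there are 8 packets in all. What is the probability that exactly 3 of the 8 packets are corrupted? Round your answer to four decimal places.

X ~ Binomial(n=8, p=0.05).
P(X=3) = C(8,3) · p^3 · (1−p)^5
= 56 · 0.000125 · 0.77378 = 0.005416

0.0054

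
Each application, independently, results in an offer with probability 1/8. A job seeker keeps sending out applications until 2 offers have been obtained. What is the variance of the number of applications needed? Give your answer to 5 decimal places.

112.00000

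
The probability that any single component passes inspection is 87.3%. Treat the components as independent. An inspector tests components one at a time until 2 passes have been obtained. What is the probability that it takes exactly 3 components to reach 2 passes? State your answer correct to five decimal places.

Y = trial on which the second success occurs; negative binomial, r=2, p=0.873.
P(Y=3) = C(2,1) · p^2 · (1−p)^1
= 2 · 0.76213 · 0.127 = 0.1935808

0.19358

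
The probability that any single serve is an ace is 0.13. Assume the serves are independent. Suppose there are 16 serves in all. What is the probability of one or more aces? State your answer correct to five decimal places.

0.89228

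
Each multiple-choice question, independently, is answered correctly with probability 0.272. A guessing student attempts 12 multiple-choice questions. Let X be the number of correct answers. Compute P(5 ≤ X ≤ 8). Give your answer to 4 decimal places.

0.2055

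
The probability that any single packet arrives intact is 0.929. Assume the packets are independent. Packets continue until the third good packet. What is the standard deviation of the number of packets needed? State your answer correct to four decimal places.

0.4968

Y = total packets until the third success; negative binomial with r=3, p=0.929.
SD(Y) = √[r(1−p)/p²] = √(0.246802) = 0.496791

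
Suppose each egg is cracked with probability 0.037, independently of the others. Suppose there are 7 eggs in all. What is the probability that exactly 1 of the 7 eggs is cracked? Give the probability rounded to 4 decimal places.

0.2066

X ~ Binomial(n=7, p=0.037).
P(X=1) = C(7,1) · p^1 · (1−p)^6
= 7 · 0.037 · 0.79755 = 0.206565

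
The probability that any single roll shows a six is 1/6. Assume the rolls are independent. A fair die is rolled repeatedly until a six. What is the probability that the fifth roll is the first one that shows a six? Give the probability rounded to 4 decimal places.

0.0804

Geometric (trials to first success), p = 0.166667.
P(Y = 5) = (1−p)^4 · p = 0.48225 · 0.166667 = 0.080376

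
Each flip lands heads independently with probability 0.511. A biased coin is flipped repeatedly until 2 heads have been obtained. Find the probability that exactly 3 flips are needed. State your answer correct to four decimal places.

0.2554

Y = trial on which the second success occurs; negative binomial, r=2, p=0.511.
P(Y=3) = C(2,1) · p^2 · (1−p)^1
= 2 · 0.26112 · 0.489 = 0.255376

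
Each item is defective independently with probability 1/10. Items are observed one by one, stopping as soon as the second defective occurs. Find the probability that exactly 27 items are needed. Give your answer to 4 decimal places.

0.0187

Y = trial on which the second success occurs; negative binomial, r=2, p=0.10.
P(Y=27) = C(26,1) · p^2 · (1−p)^25
= 26 · 0.01 · 0.07179 = 0.018665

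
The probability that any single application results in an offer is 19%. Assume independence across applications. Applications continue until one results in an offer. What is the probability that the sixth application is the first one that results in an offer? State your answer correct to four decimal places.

Geometric (trials to first success), p = 0.19.
P(Y = 6) = (1−p)^5 · p = 0.34868 · 0.19 = 0.066249

0.0662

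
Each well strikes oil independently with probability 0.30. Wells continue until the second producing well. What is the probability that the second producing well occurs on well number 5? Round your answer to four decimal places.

0.1235

Y = trial on which the second success occurs; negative binomial, r=2, p=0.30.
P(Y=5) = C(4,1) · p^2 · (1−p)^3
= 4 · 0.09 · 0.343 = 0.123480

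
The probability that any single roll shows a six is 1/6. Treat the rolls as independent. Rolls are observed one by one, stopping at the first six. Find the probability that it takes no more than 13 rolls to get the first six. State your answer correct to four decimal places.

Y = number of rolls to the first success; geometric, p = 0.166667.
P(Y ≤ 13) = 1 − (1−p)^13 = 1 − 0.093464 = 0.906536

0.9065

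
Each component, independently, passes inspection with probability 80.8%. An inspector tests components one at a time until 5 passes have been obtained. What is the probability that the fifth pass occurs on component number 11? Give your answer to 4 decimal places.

0.0036

Y = trial on which the fifth success occurs; negative binomial, r=5, p=0.808.
P(Y=11) = C(10,4) · p^5 · (1−p)^6
= 210 · 0.34439 · 5.0096e-05 = 0.003623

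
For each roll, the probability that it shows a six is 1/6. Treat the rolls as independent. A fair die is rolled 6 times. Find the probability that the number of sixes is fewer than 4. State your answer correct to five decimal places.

X ~ Binomial(6, 0.166667); P(X ≤ 3) = Σ C(6,k) p^k (1−p)^(6−k) over k:
  k=0: C(6,0)·0.166667^0·0.833333^6 = 0.3348980
  k=1: C(6,1)·0.166667^1·0.833333^5 = 0.4018776
  k=2: C(6,2)·0.166667^2·0.833333^4 = 0.2009388
  k=3: C(6,3)·0.166667^3·0.833333^3 = 0.0535837
Total = 0.9912980

0.99130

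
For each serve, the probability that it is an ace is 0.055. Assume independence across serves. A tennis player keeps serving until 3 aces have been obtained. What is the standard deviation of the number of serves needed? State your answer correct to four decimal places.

Y = total serves until the third success; negative binomial with r=3, p=0.055.
SD(Y) = √[r(1−p)/p²] = √(937.190083) = 30.613560

30.6136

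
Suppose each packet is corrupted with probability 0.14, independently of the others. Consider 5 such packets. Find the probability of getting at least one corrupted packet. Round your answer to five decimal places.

P(at least one) = 1 − P(none) = 1 − (1 − 0.14)^5
= 1 − 0.4704270 = 0.5295730

0.52957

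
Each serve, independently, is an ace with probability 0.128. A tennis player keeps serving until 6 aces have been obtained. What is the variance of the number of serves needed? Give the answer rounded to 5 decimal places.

319.33594

Y = total serves until the sixth success; negative binomial with r=6, p=0.128.
Var(Y) = r(1−p)/p² = 6·0.872 / 0.128² = 319.3359375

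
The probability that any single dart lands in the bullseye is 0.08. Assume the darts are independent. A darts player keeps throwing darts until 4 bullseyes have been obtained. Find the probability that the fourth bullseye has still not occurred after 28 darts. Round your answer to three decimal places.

0.818

Needing more than 28 darts ⇔ fewer than 4 successes in the first 28. With X ~ Binomial(28, 0.08), P(Y > 28) = P(X ≤ 3).
  k=0: C(28,0)·0.08^0·0.92^28 = 0.09684
  k=1: C(28,1)·0.08^1·0.92^27 = 0.23579
  k=2: C(28,2)·0.08^2·0.92^26 = 0.27679
  k=3: C(28,3)·0.08^3·0.92^25 = 0.20860
P(X ≤ 3) = 0.81802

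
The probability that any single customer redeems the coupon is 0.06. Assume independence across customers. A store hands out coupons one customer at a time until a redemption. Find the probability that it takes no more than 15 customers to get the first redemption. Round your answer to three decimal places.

0.605

Y = number of customers to the first success; geometric, p = 0.06.
P(Y ≤ 15) = 1 − (1−p)^15 = 1 − 0.39529 = 0.60471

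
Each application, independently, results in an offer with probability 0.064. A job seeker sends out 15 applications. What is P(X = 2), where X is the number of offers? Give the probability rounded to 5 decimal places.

0.18203

X ~ Binomial(n=15, p=0.064).
P(X=2) = C(15,2) · p^2 · (1−p)^13
= 105 · 0.004096 · 0.42324 = 0.1820268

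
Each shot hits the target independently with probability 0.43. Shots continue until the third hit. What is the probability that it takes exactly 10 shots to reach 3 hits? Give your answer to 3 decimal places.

0.056

Y = trial on which the third success occurs; negative binomial, r=3, p=0.43.
P(Y=10) = C(9,2) · p^3 · (1−p)^7
= 36 · 0.079507 · 0.019549 = 0.05595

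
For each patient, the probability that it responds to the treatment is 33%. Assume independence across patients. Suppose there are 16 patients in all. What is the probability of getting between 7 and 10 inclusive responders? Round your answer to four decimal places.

X ~ Binomial(16, 0.33); P(7 ≤ X ≤ 10) = Σ C(16,k) p^k (1−p)^(16−k) over k:
  k=7: C(16,7)·0.33^7·0.67^9 = 0.132647
  k=8: C(16,8)·0.33^8·0.67^8 = 0.073500
  k=9: C(16,9)·0.33^9·0.67^7 = 0.032179
  k=10: C(16,10)·0.33^10·0.67^6 = 0.011095
Total = 0.249421

0.2494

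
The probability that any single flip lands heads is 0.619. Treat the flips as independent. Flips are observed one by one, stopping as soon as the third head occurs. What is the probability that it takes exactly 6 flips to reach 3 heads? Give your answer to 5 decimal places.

0.13117

Y = trial on which the third success occurs; negative binomial, r=3, p=0.619.
P(Y=6) = C(5,2) · p^3 · (1−p)^3
= 10 · 0.23718 · 0.055306 = 0.1311737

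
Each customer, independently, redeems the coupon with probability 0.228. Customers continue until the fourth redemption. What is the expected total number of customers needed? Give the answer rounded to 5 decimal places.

17.54386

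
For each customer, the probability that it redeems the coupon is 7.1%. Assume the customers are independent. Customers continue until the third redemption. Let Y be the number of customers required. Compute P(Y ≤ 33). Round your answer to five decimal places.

0.41862

Finishing within 33 customers ⇔ at least 3 successes in the first 33. With X ~ Binomial(33, 0.071), P(Y ≤ 33) = 1 − P(X ≤ 2).
  k=0: C(33,0)·0.071^0·0.929^33 = 0.0880073
  k=1: C(33,1)·0.071^1·0.929^32 = 0.2219602
  k=2: C(33,2)·0.071^2·0.929^31 = 0.2714174
1 − 0.5813849 = 0.4186151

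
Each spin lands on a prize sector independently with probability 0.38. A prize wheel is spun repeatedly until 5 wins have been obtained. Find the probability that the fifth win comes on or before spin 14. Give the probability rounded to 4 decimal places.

Finishing within 14 spins ⇔ at least 5 successes in the first 14. With X ~ Binomial(14, 0.38), P(Y ≤ 14) = 1 − P(X ≤ 4).
  k=0: C(14,0)·0.38^0·0.62^14 = 0.001240
  k=1: C(14,1)·0.38^1·0.62^13 = 0.010642
  k=2: C(14,2)·0.38^2·0.62^12 = 0.042394
  k=3: C(14,3)·0.38^3·0.62^11 = 0.103935
  k=4: C(14,4)·0.38^4·0.62^10 = 0.175180
1 − 0.333391 = 0.666609

0.6666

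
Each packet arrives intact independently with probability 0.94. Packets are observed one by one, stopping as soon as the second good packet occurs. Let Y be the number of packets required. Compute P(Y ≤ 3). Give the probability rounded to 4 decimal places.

0.9896

Finishing within 3 packets ⇔ at least 2 successes in the first 3. With X ~ Binomial(3, 0.94), P(Y ≤ 3) = 1 − P(X ≤ 1).
  k=0: C(3,0)·0.94^0·0.06^3 = 0.000216
  k=1: C(3,1)·0.94^1·0.06^2 = 0.010152
1 − 0.010368 = 0.989632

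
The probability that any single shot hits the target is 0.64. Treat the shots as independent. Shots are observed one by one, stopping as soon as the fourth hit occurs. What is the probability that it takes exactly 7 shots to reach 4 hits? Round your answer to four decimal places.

0.1566

Y = trial on which the fourth success occurs; negative binomial, r=4, p=0.64.
P(Y=7) = C(6,3) · p^4 · (1−p)^3
= 20 · 0.16777 · 0.046656 = 0.156552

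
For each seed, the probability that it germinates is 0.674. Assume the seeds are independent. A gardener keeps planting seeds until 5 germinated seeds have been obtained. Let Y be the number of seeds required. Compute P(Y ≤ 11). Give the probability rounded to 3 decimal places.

0.966

Finishing within 11 seeds ⇔ at least 5 successes in the first 11. With X ~ Binomial(11, 0.674), P(Y ≤ 11) = 1 − P(X ≤ 4).
  k=0: C(11,0)·0.674^0·0.326^11 = 0.00000
  k=1: C(11,1)·0.674^1·0.326^10 = 0.00010
  k=2: C(11,2)·0.674^2·0.326^9 = 0.00104
  k=3: C(11,3)·0.674^3·0.326^8 = 0.00644
  k=4: C(11,4)·0.674^4·0.326^7 = 0.02665
1 − 0.03424 = 0.96576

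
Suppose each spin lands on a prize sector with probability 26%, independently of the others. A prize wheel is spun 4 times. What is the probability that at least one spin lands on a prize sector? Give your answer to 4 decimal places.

0.7001

P(at least one) = 1 − P(none) = 1 − (1 − 0.26)^4
= 1 − 0.299866 = 0.700134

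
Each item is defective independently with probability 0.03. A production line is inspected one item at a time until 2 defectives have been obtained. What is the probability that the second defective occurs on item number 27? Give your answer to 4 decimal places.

0.0109

Y = trial on which the second success occurs; negative binomial, r=2, p=0.03.
P(Y=27) = C(26,1) · p^2 · (1−p)^25
= 26 · 0.0009 · 0.46697 = 0.010927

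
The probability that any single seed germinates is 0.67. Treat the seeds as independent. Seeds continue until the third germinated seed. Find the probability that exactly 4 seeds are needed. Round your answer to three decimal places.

0.298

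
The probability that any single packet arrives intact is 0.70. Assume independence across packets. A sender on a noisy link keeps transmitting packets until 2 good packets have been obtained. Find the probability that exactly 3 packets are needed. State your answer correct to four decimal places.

Y = trial on which the second success occurs; negative binomial, r=2, p=0.70.
P(Y=3) = C(2,1) · p^2 · (1−p)^1
= 2 · 0.49 · 0.3 = 0.294000

0.2940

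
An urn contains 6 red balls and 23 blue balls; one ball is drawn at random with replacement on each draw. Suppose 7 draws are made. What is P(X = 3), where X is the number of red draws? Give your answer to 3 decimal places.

0.123

X ~ Binomial(n=7, p=0.206897).
P(X=3) = C(7,3) · p^3 · (1−p)^4
= 35 · 0.0088565 · 0.39566 = 0.12264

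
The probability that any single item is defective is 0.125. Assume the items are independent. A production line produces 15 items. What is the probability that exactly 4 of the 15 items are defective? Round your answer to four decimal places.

X ~ Binomial(n=15, p=0.125).
P(X=4) = C(15,4) · p^4 · (1−p)^11
= 1365 · 0.00024414 · 0.23019 = 0.076712

0.0767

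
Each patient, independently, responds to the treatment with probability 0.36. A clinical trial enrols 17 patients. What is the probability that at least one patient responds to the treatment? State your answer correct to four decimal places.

0.9995

P(at least one) = 1 − P(none) = 1 − (1 − 0.36)^17
= 1 − 0.000507 = 0.999493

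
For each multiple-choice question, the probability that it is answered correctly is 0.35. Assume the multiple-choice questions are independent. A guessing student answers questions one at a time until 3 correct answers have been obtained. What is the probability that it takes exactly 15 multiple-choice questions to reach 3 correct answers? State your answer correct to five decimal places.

Y = trial on which the third success occurs; negative binomial, r=3, p=0.35.
P(Y=15) = C(14,2) · p^3 · (1−p)^12
= 91 · 0.042875 · 0.005688 = 0.0221925

0.02219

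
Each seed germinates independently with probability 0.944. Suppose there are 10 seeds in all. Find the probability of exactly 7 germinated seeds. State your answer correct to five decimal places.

0.01408

X ~ Binomial(n=10, p=0.944).
P(X=7) = C(10,7) · p^7 · (1−p)^3
= 120 · 0.66804 · 0.00017562 = 0.0140783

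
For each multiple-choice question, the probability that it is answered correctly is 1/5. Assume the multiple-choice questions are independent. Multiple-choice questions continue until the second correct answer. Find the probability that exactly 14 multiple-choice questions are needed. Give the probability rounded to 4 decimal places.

Y = trial on which the second success occurs; negative binomial, r=2, p=0.20.
P(Y=14) = C(13,1) · p^2 · (1−p)^12
= 13 · 0.04 · 0.068719 = 0.035734

0.0357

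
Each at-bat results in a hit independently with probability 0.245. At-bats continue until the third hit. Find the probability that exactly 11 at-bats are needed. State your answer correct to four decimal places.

Y = trial on which the third success occurs; negative binomial, r=3, p=0.245.
P(Y=11) = C(10,2) · p^3 · (1−p)^8
= 45 · 0.014706 · 0.10558 = 0.069869

0.0699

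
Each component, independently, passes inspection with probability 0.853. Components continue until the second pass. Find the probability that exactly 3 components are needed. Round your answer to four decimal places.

Y = trial on which the second success occurs; negative binomial, r=2, p=0.853.
P(Y=3) = C(2,1) · p^2 · (1−p)^1
= 2 · 0.72761 · 0.147 = 0.213917

0.2139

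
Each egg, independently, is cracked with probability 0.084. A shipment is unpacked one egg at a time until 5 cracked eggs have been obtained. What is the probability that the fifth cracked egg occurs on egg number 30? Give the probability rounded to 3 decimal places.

0.011

Y = trial on which the fifth success occurs; negative binomial, r=5, p=0.084.
P(Y=30) = C(29,4) · p^5 · (1−p)^25
= 23751 · 4.1821e-06 · 0.11153 = 0.01108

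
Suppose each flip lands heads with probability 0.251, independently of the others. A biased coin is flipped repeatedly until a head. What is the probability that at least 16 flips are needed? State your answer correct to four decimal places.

Y = number of flips to the first success; geometric, p = 0.251.
P(Y > 15) = P(first 15 all fail) = (1−p)^15 = 0.013099

0.0131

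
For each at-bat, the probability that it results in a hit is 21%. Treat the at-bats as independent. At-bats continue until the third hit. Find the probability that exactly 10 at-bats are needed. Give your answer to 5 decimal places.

Y = trial on which the third success occurs; negative binomial, r=3, p=0.21.
P(Y=10) = C(9,2) · p^3 · (1−p)^7
= 36 · 0.009261 · 0.19204 = 0.0640251

0.06403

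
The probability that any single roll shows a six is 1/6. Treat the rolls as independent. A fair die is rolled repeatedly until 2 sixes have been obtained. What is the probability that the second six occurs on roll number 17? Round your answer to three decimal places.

Y = trial on which the second success occurs; negative binomial, r=2, p=0.166667.
P(Y=17) = C(16,1) · p^2 · (1−p)^15
= 16 · 0.027778 · 0.064905 = 0.02885

0.029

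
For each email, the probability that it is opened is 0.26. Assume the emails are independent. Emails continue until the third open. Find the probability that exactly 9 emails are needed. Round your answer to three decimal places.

Y = trial on which the third success occurs; negative binomial, r=3, p=0.26.
P(Y=9) = C(8,2) · p^3 · (1−p)^6
= 28 · 0.017576 · 0.16421 = 0.08081

0.081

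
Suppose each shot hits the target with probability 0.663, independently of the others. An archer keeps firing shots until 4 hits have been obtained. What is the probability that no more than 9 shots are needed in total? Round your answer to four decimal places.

Finishing within 9 shots ⇔ at least 4 successes in the first 9. With X ~ Binomial(9, 0.663), P(Y ≤ 9) = 1 − P(X ≤ 3).
  k=0: C(9,0)·0.663^0·0.337^9 = 0.000056
  k=1: C(9,1)·0.663^1·0.337^8 = 0.000993
  k=2: C(9,2)·0.663^2·0.337^7 = 0.007812
  k=3: C(9,3)·0.663^3·0.337^6 = 0.035859
1 − 0.044719 = 0.955281

0.9553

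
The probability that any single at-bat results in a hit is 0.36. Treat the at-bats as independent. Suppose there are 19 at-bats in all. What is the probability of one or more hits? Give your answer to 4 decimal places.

0.9998

P(at least one) = 1 − P(none) = 1 − (1 − 0.36)^19
= 1 − 0.000208 = 0.999792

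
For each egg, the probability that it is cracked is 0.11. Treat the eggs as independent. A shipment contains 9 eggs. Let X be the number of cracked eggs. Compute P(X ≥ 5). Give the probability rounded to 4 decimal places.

X ~ Binomial(9, 0.11); P(X ≥ 5) = Σ C(9,k) p^k (1−p)^(9−k) over k:
  k=5: C(9,5)·0.11^5·0.89^4 = 0.001273
  k=6: C(9,6)·0.11^6·0.89^3 = 0.000105
  k=7: C(9,7)·0.11^7·0.89^2 = 0.000006
  k=8: C(9,8)·0.11^8·0.89^1 = 0.000000
  k=9: C(9,9)·0.11^9·0.89^0 = 0.000000
Total = 0.001384

0.0014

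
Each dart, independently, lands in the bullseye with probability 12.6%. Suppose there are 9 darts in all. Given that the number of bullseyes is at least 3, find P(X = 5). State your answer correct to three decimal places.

X ~ Binomial(9, 0.126). Want P(X=5 | X≥3) = P(X=5) / P(X≥3).
P(X=5) = C(9,5)·0.126^5·0.874^4 = 0.00233
P(X≥3) = 1 − 0.29758 − 0.38610 − 0.22265 = 0.09367
Ratio = 0.00233 / 0.09367 = 0.02493

0.025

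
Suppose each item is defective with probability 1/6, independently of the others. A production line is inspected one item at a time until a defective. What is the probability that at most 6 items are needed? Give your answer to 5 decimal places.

0.66510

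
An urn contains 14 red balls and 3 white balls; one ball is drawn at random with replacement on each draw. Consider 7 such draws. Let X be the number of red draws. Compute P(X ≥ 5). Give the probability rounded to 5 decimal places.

X ~ Binomial(7, 0.823529); P(X ≥ 5) = Σ C(7,k) p^k (1−p)^(7−k) over k:
  k=5: C(7,5)·0.823529^5·0.176471^2 = 0.2477191
  k=6: C(7,6)·0.823529^6·0.176471^1 = 0.3853409
  k=7: C(7,7)·0.823529^7·0.176471^0 = 0.2568939
Total = 0.8899539

0.88995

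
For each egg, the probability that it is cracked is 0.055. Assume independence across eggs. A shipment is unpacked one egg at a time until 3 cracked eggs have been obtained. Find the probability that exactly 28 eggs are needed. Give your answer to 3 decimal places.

0.014

Y = trial on which the third success occurs; negative binomial, r=3, p=0.055.
P(Y=28) = C(27,2) · p^3 · (1−p)^25
= 351 · 0.00016637 · 0.24311 = 0.01420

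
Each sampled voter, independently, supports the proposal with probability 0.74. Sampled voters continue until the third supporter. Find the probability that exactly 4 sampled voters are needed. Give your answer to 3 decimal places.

Y = trial on which the third success occurs; negative binomial, r=3, p=0.74.
P(Y=4) = C(3,2) · p^3 · (1−p)^1
= 3 · 0.40522 · 0.26 = 0.31607

0.316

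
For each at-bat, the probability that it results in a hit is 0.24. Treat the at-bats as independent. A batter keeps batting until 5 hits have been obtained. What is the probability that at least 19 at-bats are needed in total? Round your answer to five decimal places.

0.55863

Needing more than 18 at-bats ⇔ fewer than 5 successes in the first 18. With X ~ Binomial(18, 0.24), P(Y > 18) = P(X ≤ 4).
  k=0: C(18,0)·0.24^0·0.76^18 = 0.0071556
  k=1: C(18,1)·0.24^1·0.76^17 = 0.0406738
  k=2: C(18,2)·0.24^2·0.76^16 = 0.1091771
  k=3: C(18,3)·0.24^3·0.76^15 = 0.1838772
  k=4: C(18,4)·0.24^4·0.76^14 = 0.2177493
P(X ≤ 4) = 0.5586329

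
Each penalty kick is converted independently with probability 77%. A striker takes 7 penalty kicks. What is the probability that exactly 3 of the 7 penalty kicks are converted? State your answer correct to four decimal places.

X ~ Binomial(n=7, p=0.77).
P(X=3) = C(7,3) · p^3 · (1−p)^4
= 35 · 0.45653 · 0.0027984 = 0.044715

0.0447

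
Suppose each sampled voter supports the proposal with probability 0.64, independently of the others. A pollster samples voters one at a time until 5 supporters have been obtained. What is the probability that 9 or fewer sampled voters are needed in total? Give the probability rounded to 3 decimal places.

0.811

Finishing within 9 sampled voters ⇔ at least 5 successes in the first 9. With X ~ Binomial(9, 0.64), P(Y ≤ 9) = 1 − P(X ≤ 4).
  k=0: C(9,0)·0.64^0·0.36^9 = 0.00010
  k=1: C(9,1)·0.64^1·0.36^8 = 0.00162
  k=2: C(9,2)·0.64^2·0.36^7 = 0.01156
  k=3: C(9,3)·0.64^3·0.36^6 = 0.04793
  k=4: C(9,4)·0.64^4·0.36^5 = 0.12782
1 − 0.18904 = 0.81096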